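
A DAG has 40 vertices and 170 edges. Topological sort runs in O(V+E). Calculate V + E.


V = 40 (vertex processing)
E = 170 (edge processing)
V + E = 40 + 170 = 210


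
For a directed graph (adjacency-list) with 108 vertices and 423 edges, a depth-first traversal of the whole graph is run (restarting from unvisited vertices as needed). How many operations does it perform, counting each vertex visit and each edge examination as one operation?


A full DFS traversal visits each vertex once and examines each edge once.
V = 108
E = 423
Sum = 108 + 423 = 531


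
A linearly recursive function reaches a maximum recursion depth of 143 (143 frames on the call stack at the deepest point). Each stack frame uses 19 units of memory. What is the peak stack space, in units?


Maximum recursion depth = 143 frames
Memory per frame = 19 units
Total stack space = depth * frame_size
= 143 * 19 = 2717


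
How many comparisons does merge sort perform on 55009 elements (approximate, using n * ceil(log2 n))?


Recursion depth: ceil(log2(55009)) = 16
Each recursion level merges n = 55009 elements
Total = 55009 * 16 = 880144


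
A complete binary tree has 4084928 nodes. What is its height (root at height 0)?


In a complete binary tree, level k holds nodes 2^k .. 2^(k+1)-1 (1-indexed).
Height = floor(log2(n)) = floor(log2(4084928)) = 21
Check: 2^21 = 2097152 <= 4084928 < 4194304 = 2^22


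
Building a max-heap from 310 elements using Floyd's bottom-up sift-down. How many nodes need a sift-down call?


In a heap of 310 elements (0-indexed array):
  Last element index: 309
  Parent of last element: floor((309 - 1) / 2) = 154
  Internal nodes: indices 0 to 154
  Count = floor(310/2) = 155


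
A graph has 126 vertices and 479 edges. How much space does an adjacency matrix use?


Adjacency matrix: V x V grid of entries
Space = V^2 = 126^2 = 126 * 126 = 15876


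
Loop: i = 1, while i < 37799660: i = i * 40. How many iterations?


i multiplies by 40 each step:
i = 1 -> 40 -> 1600 -> 64000 -> 2560000 -> 102400000 (stop)
Iterations = ceil(log_40(37799660)) = 5


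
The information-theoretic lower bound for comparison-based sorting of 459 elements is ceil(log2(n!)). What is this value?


A binary decision tree of height h has at most 2^h leaves and needs at least n! of them, so h >= ceil(log2(n!)).
459! is far too large to multiply out, so use Stirling's series:
  ln(n!) ~ n ln n - n + (1/2) ln(2 pi n) + 1/(12n)  (error below 1/(360 n^3), negligible here)
  ln(459) = 6.1290502
  n ln n = 459 * 6.1290502 = 2813.2340
  (1/2) ln(2 pi * 459) = (1/2) ln(2883.9821) = 3.9835
  1/(12*459) = 0.0002
  ln(459!) ~ 2813.2340 - 459 + 3.9835 + 0.0002 = 2358.2177
Convert to base 2: log2(459!) = 2358.2177 / ln 2 = 2358.2177 / 0.69314718 = 3402.1890
ceil(3402.1890) = 3403


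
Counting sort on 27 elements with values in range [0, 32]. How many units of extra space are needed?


Output array size: 27 (to store sorted result)
Count array size: 33 (one slot per possible value, range 0 to 32)
Total extra space = 27 + 33 = 60


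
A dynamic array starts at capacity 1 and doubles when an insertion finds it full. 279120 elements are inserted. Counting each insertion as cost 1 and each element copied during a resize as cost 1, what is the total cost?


n = 279120
Insertion costs: 279120
Resizes copy 1, 2, 4, ... up to the largest power of 2 that is <= n-1 = 279119, i.e. 262144.
Copy costs = 1 + 2 + 4 + 8 + 16 + 32 + 64 + 128 + 256 + 512 + 1024 + 2048 + 4096 + 8192 + 16384 + 32768 + 65536 + 131072 + 262144 = 524287
Total = 279120 + 524287 = 803407


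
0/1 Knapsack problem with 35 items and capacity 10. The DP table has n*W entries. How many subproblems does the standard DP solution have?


The DP table is indexed by (item, capacity).
Rows: 35 items
Columns: 10 capacity values (1 to W)
Total subproblems = 35 * 10 = 350


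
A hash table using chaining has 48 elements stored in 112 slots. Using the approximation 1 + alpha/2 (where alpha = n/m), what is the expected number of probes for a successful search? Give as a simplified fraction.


Load factor alpha = n/m = 48/112
Expected probes = 1 + alpha/2 = 1 + 48/(2*112)
= 1 + 48/224
= 224/224 + 48/224
= 272/224
Simplify: 17/14


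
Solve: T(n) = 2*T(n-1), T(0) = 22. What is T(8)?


Unrolling:
T(8) = 2*T(7) = 2^2*T(6) = ... = 2^8*T(0)
= 2^8 * 22
= 256 * 22 = 5632


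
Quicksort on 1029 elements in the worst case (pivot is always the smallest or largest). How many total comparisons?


In the worst case, each partition step picks the worst pivot:
  Partition 1: 1028 comparisons (n-1 elements to compare)
  Partition 2: 1027 comparisons
  Partition 3: 1026 comparisons
  Partition 4: 1025 comparisons
  Partition 5: 1024 comparisons
  ...
  Last partition: 0 comparisons
Total = (n-1) + (n-2) + ... + 1 + 0 = n*(n-1)/2
= 1029*1028/2 = 528906


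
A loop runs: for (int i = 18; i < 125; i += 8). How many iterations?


Loop starts at i = 18, increments by 8, stops when i >= 125.
Number of iterations = ceil((125 - 18) / 8)
= ceil(107 / 8)
= 14


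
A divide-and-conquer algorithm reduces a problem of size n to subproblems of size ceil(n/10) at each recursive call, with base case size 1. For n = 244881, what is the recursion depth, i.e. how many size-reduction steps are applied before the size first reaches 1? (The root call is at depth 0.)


Each step divides the size by 10 (rounding up); after k steps the size is ceil(n/10^k), which equals 1 exactly when 10^k >= n.
So the depth is the smallest k with 10^k >= 244881, i.e. ceil(log_10(244881)).
10^5 = 100000 < 244881 <= 1000000 = 10^6
Recursion depth = 6


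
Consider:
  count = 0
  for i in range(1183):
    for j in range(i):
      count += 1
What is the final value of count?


For each i, the inner loop runs i times:
  i=0: inner runs 0 times
  i=1: inner runs 1 time
  i=2: inner runs 2 times
  i=3: inner runs 3 times
  i=4: inner runs 4 times
  i=5: inner runs 5 times
  i=6: inner runs 6 times
  i=7: inner runs 7 times
  ...
Total = 0 + 1 + 2 + ... + 1182 = 1183*(1183-1)/2 = 699153


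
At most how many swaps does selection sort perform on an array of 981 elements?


Each of the 980 passes places one element in its final position.
Pass 1: swap minimum into position 0
Pass 2: swap minimum of remaining into position 1
...
Pass 980: last two elements, one swap
Maximum swaps = 981 - 1 = 980


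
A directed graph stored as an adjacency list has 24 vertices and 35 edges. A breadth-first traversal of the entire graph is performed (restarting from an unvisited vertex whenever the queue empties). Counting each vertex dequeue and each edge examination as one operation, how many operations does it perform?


A full BFS traversal dequeues each vertex once and examines each edge once.
Vertex visits: 24
Edge visits: 35
V + E = 24 + 35 = 59


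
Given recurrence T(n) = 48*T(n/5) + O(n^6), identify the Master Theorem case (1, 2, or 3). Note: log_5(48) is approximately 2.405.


Master Theorem parameters: a=48, b=5, c=6
log_b(a) = 2.405
Compare b^c with a: 5^6 = 15625 > 48, so c > log_b(a).
Comparing c=6 vs log_b(a)=2.405:
6 > 2.405 => Case 3
Result: T(n) = O(n^6)
Master Theorem case = 3


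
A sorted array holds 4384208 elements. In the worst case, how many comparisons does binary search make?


Halving sequence: 4384208 -> 2192104 -> 1096052 -> 548026 -> 274013 -> 137006 -> 68503 -> 34251 -> 17125 -> 8562 -> 4281 -> 2140 -> 1070 -> 535 -> 267 -> 133 -> 66 -> 33 -> 16 -> 8 -> 4 -> 2 -> 1
Number of halvings = 22
Max comparisons = 22 + 1 = 23


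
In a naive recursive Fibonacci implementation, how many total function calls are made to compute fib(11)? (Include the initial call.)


Let C(m) = total calls to evaluate fib(m). Then C(0)=C(1)=1, and
C(m) = 1 + C(m-1) + C(m-2) for m >= 2.
Build the table (each entry = 1 + previous two):
  C(0) = 1
  C(1) = 1
  C(2) = 1 + 1 + 1 = 3
  C(3) = 1 + 3 + 1 = 5
  C(4) = 1 + 5 + 3 = 9
  C(5) = 1 + 9 + 5 = 15
  C(6) = 1 + 15 + 9 = 25
  C(7) = 1 + 25 + 15 = 41
  C(8) = 1 + 41 + 25 = 67
  C(9) = 1 + 67 + 41 = 109
  C(10) = 1 + 109 + 67 = 177
  C(11) = 1 + 177 + 109 = 287
Total calls for fib(11) = 287


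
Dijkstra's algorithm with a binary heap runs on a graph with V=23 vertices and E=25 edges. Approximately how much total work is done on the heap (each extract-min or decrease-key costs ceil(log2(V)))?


Dijkstra with a binary heap: each vertex is extracted once, each edge may relax once.
Each heap operation costs O(log V).
V + E = 23 + 25 = 48
ceil(log2(23)) = 5 (since 2^4 = 16 < 23 <= 32 = 2^5)
Total heap work = (V+E) * ceil(log2(V)) = 48 * 5 = 240


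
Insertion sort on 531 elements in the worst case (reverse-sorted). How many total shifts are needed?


In the worst case (reverse-sorted), each element shifts past all previous:
  Element 1: 1 shifts
  Element 2: 2 shifts
  Element 3: 3 shifts
  Element 4: 4 shifts
  Element 5: 5 shifts
  ...
  Element 530: 530 shifts
Total = 1 + 2 + ... + 530
= 531*(531-1)/2 = 140715


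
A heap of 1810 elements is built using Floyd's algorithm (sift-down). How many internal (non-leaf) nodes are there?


Leaf nodes occupy roughly half the array.
Sift-down is called for each internal node, starting from the last one.
Internal nodes = floor(n/2) = floor(1810/2) = 905


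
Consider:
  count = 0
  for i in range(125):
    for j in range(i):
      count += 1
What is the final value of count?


For each i, the inner loop runs i times:
  i=0: inner runs 0 times
  i=1: inner runs 1 time
  i=2: inner runs 2 times
  i=3: inner runs 3 times
  i=4: inner runs 4 times
  i=5: inner runs 5 times
  i=6: inner runs 6 times
  i=7: inner runs 7 times
  ...
Total = 0 + 1 + 2 + ... + 124 = 125*(125-1)/2 = 7750


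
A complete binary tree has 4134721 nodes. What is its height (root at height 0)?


In a complete binary tree, level k holds nodes 2^k .. 2^(k+1)-1 (1-indexed).
Height = floor(log2(n)) = floor(log2(4134721)) = 21
Check: 2^21 = 2097152 <= 4134721 < 4194304 = 2^22


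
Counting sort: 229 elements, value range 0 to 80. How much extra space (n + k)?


n = 229 (output array)
k = 81 (count array for 81 distinct values)
Extra space = 229 + 81 = 310


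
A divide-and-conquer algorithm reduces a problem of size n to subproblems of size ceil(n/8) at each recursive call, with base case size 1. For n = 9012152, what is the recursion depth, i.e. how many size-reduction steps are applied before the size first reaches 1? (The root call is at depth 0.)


Each step divides the size by 8 (rounding up); after k steps the size is ceil(n/8^k), which equals 1 exactly when 8^k >= n.
So the depth is the smallest k with 8^k >= 9012152, i.e. ceil(log_8(9012152)).
8^7 = 2097152 < 9012152 <= 16777216 = 8^8
Recursion depth = 8


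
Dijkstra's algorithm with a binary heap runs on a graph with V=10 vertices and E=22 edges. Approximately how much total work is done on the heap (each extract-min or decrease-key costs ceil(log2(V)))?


Dijkstra with a binary heap: each vertex is extracted once, each edge may relax once.
Each heap operation costs O(log V).
V + E = 10 + 22 = 32
ceil(log2(10)) = 4 (since 2^3 = 8 < 10 <= 16 = 2^4)
Total heap work = (V+E) * ceil(log2(V)) = 32 * 4 = 128


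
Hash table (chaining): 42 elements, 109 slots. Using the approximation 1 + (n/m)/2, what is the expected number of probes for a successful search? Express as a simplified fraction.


Computing expected probes:
alpha = 42/109
= 1 + alpha/2
= 1 + 42/(2*109)
= (2*109 + 42) / (2*109)
= 260/218 = 130/109


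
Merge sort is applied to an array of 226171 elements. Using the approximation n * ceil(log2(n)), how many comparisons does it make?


Merge sort divides the array into halves recursively.
Number of levels = ceil(log2(226171)) = 18
At each level, approximately n = 226171 comparisons are needed for merging.
Total comparisons ~ n * ceil(log2(n)) = 226171 * 18 = 4071078


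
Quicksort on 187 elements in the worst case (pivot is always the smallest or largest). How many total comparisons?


In the worst case, each partition step picks the worst pivot:
  Partition 1: 186 comparisons (n-1 elements to compare)
  Partition 2: 185 comparisons
  Partition 3: 184 comparisons
  Partition 4: 183 comparisons
  Partition 5: 182 comparisons
  ...
  Last partition: 0 comparisons
Total = (n-1) + (n-2) + ... + 1 + 0 = n*(n-1)/2
= 187*186/2 = 17391


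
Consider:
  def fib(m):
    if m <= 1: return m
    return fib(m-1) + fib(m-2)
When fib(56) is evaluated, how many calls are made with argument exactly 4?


Let N(m) = number of times fib(m) is called while evaluating fib(56).
N(56) = 1 (the initial call).
N(55) = 1 (only fib(56) calls it).
For 1 <= m <= 54: fib(m) is called by fib(m+1) and fib(m+2), so
  N(m) = N(m+1) + N(m+2).
fib(0) is called only by fib(2), so N(0) = N(2).
Walk down from m=56:
  N(56)=1, N(55)=1, N(54)=2, N(53)=3, N(52)=5, N(51)=8, N(50)=13, N(49)=21, N(48)=34, N(47)=55, N(46)=89, N(45)=144, N(44)=233, N(43)=377, N(42)=610, N(41)=987, N(40)=1597, N(39)=2584, N(38)=4181, N(37)=6765, N(36)=10946, N(35)=17711, N(34)=28657, N(33)=46368, N(32)=75025, N(31)=121393, N(30)=196418, N(29)=317811, N(28)=514229, N(27)=832040, N(26)=1346269, N(25)=2178309, N(24)=3524578, N(23)=5702887, N(22)=9227465, N(21)=14930352, N(20)=24157817, N(19)=39088169, N(18)=63245986, N(17)=102334155, N(16)=165580141, N(15)=267914296, N(14)=433494437, N(13)=701408733, N(12)=1134903170, N(11)=1836311903, N(10)=2971215073, N(9)=4807526976, N(8)=7778742049, N(7)=12586269025, N(6)=20365011074, N(5)=32951280099, N(4)=53316291173
N(4) = 53316291173


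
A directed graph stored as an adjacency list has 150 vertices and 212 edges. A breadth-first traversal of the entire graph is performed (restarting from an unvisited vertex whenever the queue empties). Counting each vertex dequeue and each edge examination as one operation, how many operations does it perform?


A full BFS traversal dequeues each vertex once and examines each edge once.
Vertex visits: 150
Edge visits: 212
V + E = 150 + 212 = 362


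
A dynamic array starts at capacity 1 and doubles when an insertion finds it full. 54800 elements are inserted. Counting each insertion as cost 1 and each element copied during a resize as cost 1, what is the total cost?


n = 54800
Insertion costs: 54800
Resizes copy 1, 2, 4, ... up to the largest power of 2 that is <= n-1 = 54799, i.e. 32768.
Copy costs = 1 + 2 + 4 + 8 + 16 + 32 + 64 + 128 + 256 + 512 + 1024 + 2048 + 4096 + 8192 + 16384 + 32768 = 65535
Total = 54800 + 65535 = 120335


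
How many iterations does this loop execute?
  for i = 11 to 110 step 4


The loop variable i takes values starting at 11 and increments by 4 each iteration.
Sequence: i = 11, 15, 19, 23, 27, 31, 35, 39, 43, ...
The upper bound 110 is inclusive, so the count is floor((last - first) / step) + 1:
floor((110 - 11) / 4) + 1 = floor(99/4) + 1 = 24 + 1 = 25


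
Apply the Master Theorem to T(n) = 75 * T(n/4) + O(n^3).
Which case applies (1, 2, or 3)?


The Master Theorem: T(n) = a*T(n/b) + O(n^c)
  a = 75, b = 4, c = 3
log_b(a) = log_4(75) ~ 3.114
Compare b^c with a: 4^3 = 64 < 75, so c < log_b(a).
Since c < log_b(a), Case 1 applies.
T(n) = O(n^(log_4 75)) ~ O(n^3.114)
Master Theorem case = 1


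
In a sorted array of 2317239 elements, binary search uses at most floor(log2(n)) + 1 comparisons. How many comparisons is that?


Halving sequence: 2317239 -> 1158619 -> 579309 -> 289654 -> 144827 -> 72413 -> 36206 -> 18103 -> 9051 -> 4525 -> 2262 -> 1131 -> 565 -> 282 -> 141 -> 70 -> 35 -> 17 -> 8 -> 4 -> 2 -> 1
Number of halvings = 21
Max comparisons = 21 + 1 = 22


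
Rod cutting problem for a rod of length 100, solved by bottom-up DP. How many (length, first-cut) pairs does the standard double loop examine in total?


For each subproblem length i = 1..100, the inner loop considers i possible first cuts.
Total = 1 + 2 + ... + 100
= 100*(100+1)/2
= 100*101/2 = 5050


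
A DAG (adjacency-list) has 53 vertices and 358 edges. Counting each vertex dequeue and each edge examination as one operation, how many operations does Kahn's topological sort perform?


V = 53 (vertex processing)
E = 358 (edge processing)
V + E = 53 + 358 = 411


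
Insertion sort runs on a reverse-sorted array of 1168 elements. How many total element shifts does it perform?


Sum of shifts = 1 + 2 + 3 + ... + 1167
= 1168 * 1167 / 2
= 1363056 / 2
= 681528


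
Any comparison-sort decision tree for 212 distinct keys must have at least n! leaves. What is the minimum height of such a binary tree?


A binary decision tree of height h has at most 2^h leaves and needs at least n! of them, so h >= ceil(log2(n!)).
212! is far too large to multiply out, so use Stirling's series:
  ln(n!) ~ n ln n - n + (1/2) ln(2 pi n) + 1/(12n)  (error below 1/(360 n^3), negligible here)
  ln(212) = 5.3565863
  n ln n = 212 * 5.3565863 = 1135.5963
  (1/2) ln(2 pi * 212) = (1/2) ln(1332.0353) = 3.5972
  1/(12*212) = 0.0004
  ln(212!) ~ 1135.5963 - 212 + 3.5972 + 0.0004 = 927.1939
Convert to base 2: log2(212!) = 927.1939 / ln 2 = 927.1939 / 0.69314718 = 1337.6580
ceil(1337.6580) = 1338


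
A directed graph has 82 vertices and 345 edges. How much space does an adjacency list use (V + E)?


Adjacency list: one list head per vertex + one entry per edge
Vertex heads: 82
Edge entries: 345
Total = 82 + 345 = 427


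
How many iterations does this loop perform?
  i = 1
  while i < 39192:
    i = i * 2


The loop variable doubles each iteration:
i = 1 -> 2 -> 4 -> 8 -> 16 -> 32 -> 64 -> 128 -> 256 -> 512 -> 1024 -> 2048 -> 4096 -> 8192 -> 16384 -> 32768 -> 65536 (stop, 65536 >= 39192)
Number of doublings = ceil(log2(39192)) = 16


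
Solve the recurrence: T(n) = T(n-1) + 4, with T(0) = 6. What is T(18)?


Unrolling the recurrence:
T(18) = T(17) + 4
       = T(16) + 4 + 4
       = T(15) + 4*3
       ...
       = T(0) + 4*18
       = 6 + 72 = 78


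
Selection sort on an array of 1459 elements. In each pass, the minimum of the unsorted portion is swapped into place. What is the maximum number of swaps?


Selection sort performs one swap per pass:
  Pass 1: find min in positions 0 to 1458, swap with position 0
  Pass 2: find min in positions 1 to 1458, swap with position 1
  Pass 3: find min in positions 2 to 1458, swap with position 2
  Pass 4: find min in positions 3 to 1458, swap with position 3
  Pass 5: find min in positions 4 to 1458, swap with position 4
  ... (1453 more passes)
Total passes (and swaps) = n - 1 = 1459 - 1 = 1458


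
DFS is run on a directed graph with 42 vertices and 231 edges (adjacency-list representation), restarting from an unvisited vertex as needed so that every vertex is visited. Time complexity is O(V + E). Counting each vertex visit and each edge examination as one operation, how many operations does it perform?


A full DFS traversal processes each vertex exactly once (push/pop on stack).
Each directed edge is examined once.
V = 42, E = 231
V + E = 273


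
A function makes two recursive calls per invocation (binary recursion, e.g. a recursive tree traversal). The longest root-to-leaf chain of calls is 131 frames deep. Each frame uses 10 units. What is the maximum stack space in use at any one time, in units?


Binary recursion: the two calls run one after the other, so only one root-to-leaf chain of frames is on the stack at a time.
Maximum depth (longest chain) = 131 frames
Each frame = 10 units
Max stack space = 131 * 10 = 1310


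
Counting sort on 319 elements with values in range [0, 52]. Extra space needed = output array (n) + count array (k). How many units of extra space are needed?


Output array size: 319 (to store sorted result)
Count array size: 53 (one slot per possible value, range 0 to 52)
Total extra space = 319 + 53 = 372


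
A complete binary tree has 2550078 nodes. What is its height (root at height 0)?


In a complete binary tree, level k holds nodes 2^k .. 2^(k+1)-1 (1-indexed).
Height = floor(log2(n)) = floor(log2(2550078)) = 21
Check: 2^21 = 2097152 <= 2550078 < 4194304 = 2^22


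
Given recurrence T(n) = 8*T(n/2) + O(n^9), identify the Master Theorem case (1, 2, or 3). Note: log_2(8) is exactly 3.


Master Theorem parameters: a=8, b=2, c=9
log_b(a) = 3
Compare b^c with a: 2^9 = 512 > 8, so c > log_b(a).
Comparing c=9 vs log_b(a)=3:
9 > 3 => Case 3
Result: T(n) = O(n^9)
Master Theorem case = 3


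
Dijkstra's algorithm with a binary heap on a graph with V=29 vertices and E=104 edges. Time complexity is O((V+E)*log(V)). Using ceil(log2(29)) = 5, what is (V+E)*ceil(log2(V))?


Dijkstra with a binary heap: each vertex is extracted once, each edge may relax once.
Each heap operation costs O(log V).
V + E = 29 + 104 = 133
ceil(log2(29)) = 5 (since 2^4 = 16 < 29 <= 32 = 2^5)
Total heap work = (V+E) * ceil(log2(V)) = 133 * 5 = 665


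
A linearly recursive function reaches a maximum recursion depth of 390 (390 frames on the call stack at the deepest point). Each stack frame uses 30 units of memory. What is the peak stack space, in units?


Maximum recursion depth = 390 frames
Memory per frame = 30 units
Total stack space = depth * frame_size
= 390 * 30 = 11700


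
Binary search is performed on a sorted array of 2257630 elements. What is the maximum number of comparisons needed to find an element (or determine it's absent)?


Binary search halves the search space each comparison:
  Step 1: search space = 2257630 -> 1128815
  Step 2: search space = 1128815 -> 564407
  Step 3: search space = 564407 -> 282203
  Step 4: search space = 282203 -> 141101
  Step 5: search space = 141101 -> 70550
  Step 6: search space = 70550 -> 35275
  Step 7: search space = 35275 -> 17637
  Step 8: search space = 17637 -> 8818
  Step 9: search space = 8818 -> 4409
  Step 10: search space = 4409 -> 2204
  Step 11: search space = 2204 -> 1102
  Step 12: search space = 1102 -> 551
  Step 13: search space = 551 -> 275
  Step 14: search space = 275 -> 137
  Step 15: search space = 137 -> 68
  Step 16: search space = 68 -> 34
  Step 17: search space = 34 -> 17
  Step 18: search space = 17 -> 8
  Step 19: search space = 8 -> 4
  Step 20: search space = 4 -> 2
  Step 21: search space = 2 -> 1
  Step 22: search space = 1 (final check)
Maximum comparisons = floor(log2(2257630)) + 1 = 21 + 1 = 22


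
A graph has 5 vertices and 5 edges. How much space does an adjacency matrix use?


Adjacency matrix: V x V grid of entries
Space = V^2 = 5^2 = 5 * 5 = 25


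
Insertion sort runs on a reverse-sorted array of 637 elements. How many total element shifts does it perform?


Sum of shifts = 1 + 2 + 3 + ... + 636
= 637 * 636 / 2
= 405132 / 2
= 202566


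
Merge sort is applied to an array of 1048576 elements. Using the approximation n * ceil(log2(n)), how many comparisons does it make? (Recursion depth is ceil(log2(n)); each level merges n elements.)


Merge sort divides the array into halves recursively.
Number of levels = ceil(log2(1048576)) = 20
At each level, approximately n = 1048576 comparisons are needed for merging.
Total comparisons ~ n * ceil(log2(n)) = 1048576 * 20 = 20971520


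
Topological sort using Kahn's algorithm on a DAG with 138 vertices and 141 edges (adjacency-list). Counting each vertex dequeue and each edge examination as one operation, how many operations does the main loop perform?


Kahn's algorithm:
  1. Compute in-degrees: O(V + E)
  2. Process queue: each vertex dequeued once (O(V))
     each edge examined once (O(E))
Total = V + E = 138 + 141 = 279


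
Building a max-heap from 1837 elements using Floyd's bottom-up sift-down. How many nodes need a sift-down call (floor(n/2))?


In a heap of 1837 elements (0-indexed array):
  Last element index: 1836
  Parent of last element: floor((1836 - 1) / 2) = 917
  Internal nodes: indices 0 to 917
  Count = floor(1837/2) = 918


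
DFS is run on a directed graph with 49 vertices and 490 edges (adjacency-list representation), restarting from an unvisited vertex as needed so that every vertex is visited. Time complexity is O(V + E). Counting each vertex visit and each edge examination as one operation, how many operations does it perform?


A full DFS traversal processes each vertex exactly once (push/pop on stack).
Each directed edge is examined once.
V = 49, E = 490
V + E = 539


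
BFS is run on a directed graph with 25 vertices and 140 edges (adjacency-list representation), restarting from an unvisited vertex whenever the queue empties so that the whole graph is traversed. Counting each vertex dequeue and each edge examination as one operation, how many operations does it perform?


A full BFS traversal dequeues each vertex exactly once and examines each directed edge exactly once.
V = 25 (vertex processing cost)
E = 140 (edge examination cost)
Total operations proportional to V + E = 25 + 140 = 165


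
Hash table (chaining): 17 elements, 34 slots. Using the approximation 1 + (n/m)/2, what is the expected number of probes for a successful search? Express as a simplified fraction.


Computing expected probes:
alpha = 17/34
= 1 + alpha/2
= 1 + 17/(2*34)
= (2*34 + 17) / (2*34)
= 85/68 = 5/4


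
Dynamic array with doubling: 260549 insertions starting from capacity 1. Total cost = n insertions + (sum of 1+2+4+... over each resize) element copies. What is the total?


n = 260549
Insertion costs: 260549
Resizes copy 1, 2, 4, ... up to the largest power of 2 that is <= n-1 = 260548, i.e. 131072.
Copy costs = 1 + 2 + 4 + 8 + 16 + 32 + 64 + 128 + 256 + 512 + 1024 + 2048 + 4096 + 8192 + 16384 + 32768 + 65536 + 131072 = 262143
Total = 260549 + 262143 = 522692


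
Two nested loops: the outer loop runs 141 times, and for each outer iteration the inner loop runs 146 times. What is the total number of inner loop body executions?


Outer loop: 141 iterations
Inner loop: 146 iterations per outer iteration
Total = 141 * 146 = 20586


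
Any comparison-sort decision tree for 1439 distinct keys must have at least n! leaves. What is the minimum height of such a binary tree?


A binary decision tree of height h has at most 2^h leaves and needs at least n! of them, so h >= ceil(log2(n!)).
1439! is far too large to multiply out, so use Stirling's series:
  ln(n!) ~ n ln n - n + (1/2) ln(2 pi n) + 1/(12n)  (error below 1/(360 n^3), negligible here)
  ln(1439) = 7.2717037
  n ln n = 1439 * 7.2717037 = 10463.9816
  (1/2) ln(2 pi * 1439) = (1/2) ln(9041.5037) = 4.5548
  1/(12*1439) = 0.0001
  ln(1439!) ~ 10463.9816 - 1439 + 4.5548 + 0.0001 = 9029.5365
Convert to base 2: log2(1439!) = 9029.5365 / ln 2 = 9029.5365 / 0.69314718 = 13026.8675
ceil(13026.8675) = 13027


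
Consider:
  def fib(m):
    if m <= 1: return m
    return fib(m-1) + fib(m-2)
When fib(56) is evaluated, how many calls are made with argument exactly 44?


Let N(m) = number of times fib(m) is called while evaluating fib(56).
N(56) = 1 (the initial call).
N(55) = 1 (only fib(56) calls it).
For 1 <= m <= 54: fib(m) is called by fib(m+1) and fib(m+2), so
  N(m) = N(m+1) + N(m+2).
fib(0) is called only by fib(2), so N(0) = N(2).
Walk down from m=56:
  N(56)=1, N(55)=1, N(54)=2, N(53)=3, N(52)=5, N(51)=8, N(50)=13, N(49)=21, N(48)=34, N(47)=55, N(46)=89, N(45)=144, N(44)=233
N(44) = 233


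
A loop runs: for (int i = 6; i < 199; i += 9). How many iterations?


Loop starts at i = 6, increments by 9, stops when i >= 199.
Number of iterations = ceil((199 - 6) / 9)
= ceil(193 / 9)
= 22


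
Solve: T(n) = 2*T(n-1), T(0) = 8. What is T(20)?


Unrolling:
T(20) = 2*T(19) = 2^2*T(18) = ... = 2^20*T(0)
= 2^20 * 8
= 1048576 * 8 = 8388608


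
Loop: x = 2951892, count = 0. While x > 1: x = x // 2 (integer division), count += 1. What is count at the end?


The variable x halves each step:
x = 2951892 -> 1475946 -> 737973 -> 368986 -> 184493 -> 92246 -> 46123 -> 23061 -> 11530 -> 5765 -> 2882 -> 1441 -> 720 -> 360 -> 180 -> 90 -> 45 -> 22 -> 11 -> 5 -> 2 -> 1
Number of halvings = floor(log2(2951892)) = 21


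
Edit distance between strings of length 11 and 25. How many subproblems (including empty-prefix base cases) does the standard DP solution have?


The table includes base cases (empty prefixes).
Rows: (m+1) = 12
Columns: (n+1) = 26
Total = 12 * 26 = 312


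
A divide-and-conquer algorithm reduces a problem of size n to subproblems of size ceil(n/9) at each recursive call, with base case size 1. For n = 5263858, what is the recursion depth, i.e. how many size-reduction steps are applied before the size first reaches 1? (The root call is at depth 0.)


Each step divides the size by 9 (rounding up); after k steps the size is ceil(n/9^k), which equals 1 exactly when 9^k >= n.
So the depth is the smallest k with 9^k >= 5263858, i.e. ceil(log_9(5263858)).
9^7 = 4782969 < 5263858 <= 43046721 = 9^8
Recursion depth = 8


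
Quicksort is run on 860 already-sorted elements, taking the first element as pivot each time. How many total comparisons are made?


Sum of comparisons per partition:
859 + 858 + ... + 1 + 0
= 860 * (860 - 1) / 2
= 860 * 859 / 2
= 369370


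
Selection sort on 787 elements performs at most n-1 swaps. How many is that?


Each of the 786 passes places one element in its final position.
Pass 1: swap minimum into position 0
Pass 2: swap minimum of remaining into position 1
...
Pass 786: last two elements, one swap
Maximum swaps = 787 - 1 = 786


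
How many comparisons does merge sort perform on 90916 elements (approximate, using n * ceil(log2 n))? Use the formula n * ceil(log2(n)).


Recursion depth: ceil(log2(90916)) = 17
Each recursion level merges n = 90916 elements
Total = 90916 * 17 = 1545572


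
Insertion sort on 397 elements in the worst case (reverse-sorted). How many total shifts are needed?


In the worst case (reverse-sorted), each element shifts past all previous:
  Element 1: 1 shifts
  Element 2: 2 shifts
  Element 3: 3 shifts
  Element 4: 4 shifts
  Element 5: 5 shifts
  ...
  Element 396: 396 shifts
Total = 1 + 2 + ... + 396
= 397*(397-1)/2 = 78606


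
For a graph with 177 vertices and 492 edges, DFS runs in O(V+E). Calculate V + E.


A full DFS traversal visits each vertex once and examines each edge once.
V = 177
E = 492
Sum = 177 + 492 = 669


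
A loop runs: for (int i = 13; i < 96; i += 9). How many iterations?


Loop starts at i = 13, increments by 9, stops when i >= 96.
Number of iterations = ceil((96 - 13) / 9)
= ceil(83 / 9)
= 10


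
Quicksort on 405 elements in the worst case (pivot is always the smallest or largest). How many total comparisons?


In the worst case, each partition step picks the worst pivot:
  Partition 1: 404 comparisons (n-1 elements to compare)
  Partition 2: 403 comparisons
  Partition 3: 402 comparisons
  Partition 4: 401 comparisons
  Partition 5: 400 comparisons
  ...
  Last partition: 0 comparisons
Total = (n-1) + (n-2) + ... + 1 + 0 = n*(n-1)/2
= 405*404/2 = 81810


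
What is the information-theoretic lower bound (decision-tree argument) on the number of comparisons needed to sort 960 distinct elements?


A binary decision tree of height h has at most 2^h leaves and needs at least n! of them, so h >= ceil(log2(n!)).
960! is far too large to multiply out, so use Stirling's series:
  ln(n!) ~ n ln n - n + (1/2) ln(2 pi n) + 1/(12n)  (error below 1/(360 n^3), negligible here)
  ln(960) = 6.8669333
  n ln n = 960 * 6.8669333 = 6592.2560
  (1/2) ln(2 pi * 960) = (1/2) ln(6031.8579) = 4.3524
  1/(12*960) = 0.0001
  ln(960!) ~ 6592.2560 - 960 + 4.3524 + 0.0001 = 5636.6085
Convert to base 2: log2(960!) = 5636.6085 / ln 2 = 5636.6085 / 0.69314718 = 8131.9071
ceil(8131.9071) = 8132


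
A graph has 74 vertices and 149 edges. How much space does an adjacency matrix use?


Adjacency matrix: V x V grid of entries
Space = V^2 = 74^2 = 74 * 74 = 5476


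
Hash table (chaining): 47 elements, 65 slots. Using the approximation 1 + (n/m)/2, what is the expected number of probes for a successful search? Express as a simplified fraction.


Computing expected probes:
alpha = 47/65
= 1 + alpha/2
= 1 + 47/(2*65)
= (2*65 + 47) / (2*65)
= 177/130


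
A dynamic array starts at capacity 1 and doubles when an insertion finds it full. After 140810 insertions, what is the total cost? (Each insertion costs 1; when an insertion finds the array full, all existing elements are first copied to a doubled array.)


Insertion cost: 140810 (one per element)
Resizes occur just before inserting elements 2, 3, 5, 9, ...
Elements copied at each resize: 1 + 2 + 4 + 8 + 16 + 32 + 64 + 128 + 256 + 512 + 1024 + 2048 + 4096 + 8192 + 16384 + 32768 + 65536 + 131072
Sum of copies = 262143 (geometric series: 2^k - 1)
Total = 140810 + 262143 = 402953


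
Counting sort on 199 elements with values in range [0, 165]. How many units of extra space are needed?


Output array size: 199 (to store sorted result)
Count array size: 166 (one slot per possible value, range 0 to 165)
Total extra space = 199 + 166 = 365


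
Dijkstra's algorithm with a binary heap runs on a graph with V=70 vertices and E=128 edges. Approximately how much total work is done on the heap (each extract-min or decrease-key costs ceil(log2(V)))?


Dijkstra with a binary heap: each vertex is extracted once, each edge may relax once.
Each heap operation costs O(log V).
V + E = 70 + 128 = 198
ceil(log2(70)) = 7 (since 2^6 = 64 < 70 <= 128 = 2^7)
Total heap work = (V+E) * ceil(log2(V)) = 198 * 7 = 1386


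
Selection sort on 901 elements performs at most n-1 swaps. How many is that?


Each of the 900 passes places one element in its final position.
Pass 1: swap minimum into position 0
Pass 2: swap minimum of remaining into position 1
...
Pass 900: last two elements, one swap
Maximum swaps = 901 - 1 = 900


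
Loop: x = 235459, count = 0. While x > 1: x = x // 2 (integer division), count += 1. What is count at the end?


The variable x halves each step:
x = 235459 -> 117729 -> 58864 -> 29432 -> 14716 -> 7358 -> 3679 -> 1839 -> 919 -> 459 -> 229 -> 114 -> 57 -> 28 -> 14 -> 7 -> 3 -> 1
Number of halvings = floor(log2(235459)) = 17


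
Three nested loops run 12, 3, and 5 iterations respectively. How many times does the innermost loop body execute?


Loop 1 (outermost): 12 iterations
Loop 2 (middle): 3 iterations per outer
Loop 3 (innermost): 5 iterations per middle
Total = 12 * 3 * 5 = 180


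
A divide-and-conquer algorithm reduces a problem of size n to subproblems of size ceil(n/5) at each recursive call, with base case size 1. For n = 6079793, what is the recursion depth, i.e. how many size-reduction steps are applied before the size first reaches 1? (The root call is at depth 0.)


Each step divides the size by 5 (rounding up); after k steps the size is ceil(n/5^k), which equals 1 exactly when 5^k >= n.
So the depth is the smallest k with 5^k >= 6079793, i.e. ceil(log_5(6079793)).
5^9 = 1953125 < 6079793 <= 9765625 = 5^10
Recursion depth = 10


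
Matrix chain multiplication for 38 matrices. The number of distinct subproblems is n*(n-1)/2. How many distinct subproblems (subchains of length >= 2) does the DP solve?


Subproblems are indexed by (i, j) where i < j.
Number of such pairs = n*(n-1)/2
= 38 * 37 / 2
= 703


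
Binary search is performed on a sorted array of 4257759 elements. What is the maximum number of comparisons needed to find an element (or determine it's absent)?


Binary search halves the search space each comparison:
  Step 1: search space = 4257759 -> 2128879
  Step 2: search space = 2128879 -> 1064439
  Step 3: search space = 1064439 -> 532219
  Step 4: search space = 532219 -> 266109
  Step 5: search space = 266109 -> 133054
  Step 6: search space = 133054 -> 66527
  Step 7: search space = 66527 -> 33263
  Step 8: search space = 33263 -> 16631
  Step 9: search space = 16631 -> 8315
  Step 10: search space = 8315 -> 4157
  Step 11: search space = 4157 -> 2078
  Step 12: search space = 2078 -> 1039
  Step 13: search space = 1039 -> 519
  Step 14: search space = 519 -> 259
  Step 15: search space = 259 -> 129
  Step 16: search space = 129 -> 64
  Step 17: search space = 64 -> 32
  Step 18: search space = 32 -> 16
  Step 19: search space = 16 -> 8
  Step 20: search space = 8 -> 4
  Step 21: search space = 4 -> 2
  Step 22: search space = 2 -> 1
  Step 23: search space = 1 (final check)
Maximum comparisons = floor(log2(4257759)) + 1 = 22 + 1 = 23


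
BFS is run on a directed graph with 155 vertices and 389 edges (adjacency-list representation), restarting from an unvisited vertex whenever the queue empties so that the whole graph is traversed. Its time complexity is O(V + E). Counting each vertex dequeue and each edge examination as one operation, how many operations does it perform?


A full BFS traversal dequeues each vertex exactly once and examines each directed edge exactly once.
V = 155 (vertex processing cost)
E = 389 (edge examination cost)
Total operations proportional to V + E = 155 + 389 = 544


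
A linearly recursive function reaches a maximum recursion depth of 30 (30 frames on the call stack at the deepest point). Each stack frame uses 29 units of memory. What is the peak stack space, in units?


Maximum recursion depth = 30 frames
Memory per frame = 29 units
Total stack space = depth * frame_size
= 30 * 29 = 870


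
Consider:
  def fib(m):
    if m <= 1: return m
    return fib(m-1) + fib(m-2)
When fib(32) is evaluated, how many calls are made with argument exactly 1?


Let N(m) = number of times fib(m) is called while evaluating fib(32).
N(32) = 1 (the initial call).
N(31) = 1 (only fib(32) calls it).
For 1 <= m <= 30: fib(m) is called by fib(m+1) and fib(m+2), so
  N(m) = N(m+1) + N(m+2).
fib(0) is called only by fib(2), so N(0) = N(2).
Walk down from m=32:
  N(32)=1, N(31)=1, N(30)=2, N(29)=3, N(28)=5, N(27)=8, N(26)=13, N(25)=21, N(24)=34, N(23)=55, N(22)=89, N(21)=144, N(20)=233, N(19)=377, N(18)=610, N(17)=987, N(16)=1597, N(15)=2584, N(14)=4181, N(13)=6765, N(12)=10946, N(11)=17711, N(10)=28657, N(9)=46368, N(8)=75025, N(7)=121393, N(6)=196418, N(5)=317811, N(4)=514229, N(3)=832040, N(2)=1346269, N(1)=2178309
N(1) = 2178309


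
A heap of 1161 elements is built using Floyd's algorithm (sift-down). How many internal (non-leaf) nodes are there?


Leaf nodes occupy roughly half the array.
Sift-down is called for each internal node, starting from the last one.
Internal nodes = floor(n/2) = floor(1161/2) = 580


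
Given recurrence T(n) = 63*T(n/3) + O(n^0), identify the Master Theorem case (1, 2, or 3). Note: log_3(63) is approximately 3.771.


Master Theorem parameters: a=63, b=3, c=0
log_b(a) = 3.771
Compare b^c with a: 3^0 = 1 < 63, so c < log_b(a).
Comparing c=0 vs log_b(a)=3.771:
0 < 3.771 => Case 1
Result: T(n) = O(n^(log_3 63)) ~ O(n^3.771)
Master Theorem case = 1


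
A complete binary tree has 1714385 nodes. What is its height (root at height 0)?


In a complete binary tree, level k holds nodes 2^k .. 2^(k+1)-1 (1-indexed).
Height = floor(log2(n)) = floor(log2(1714385)) = 20
Check: 2^20 = 1048576 <= 1714385 < 2097152 = 2^21


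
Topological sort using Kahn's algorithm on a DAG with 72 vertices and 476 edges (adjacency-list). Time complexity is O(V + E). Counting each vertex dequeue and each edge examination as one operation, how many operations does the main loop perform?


Kahn's algorithm:
  1. Compute in-degrees: O(V + E)
  2. Process queue: each vertex dequeued once (O(V))
     each edge examined once (O(E))
Total = V + E = 72 + 476 = 548


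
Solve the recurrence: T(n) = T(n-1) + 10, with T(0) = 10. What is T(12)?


Unrolling the recurrence:
T(12) = T(11) + 10
       = T(10) + 10 + 10
       = T(9) + 10*3
       ...
       = T(0) + 10*12
       = 10 + 120 = 130


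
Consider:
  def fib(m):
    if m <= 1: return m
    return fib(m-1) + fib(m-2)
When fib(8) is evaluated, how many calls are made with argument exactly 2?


Let N(m) = number of times fib(m) is called while evaluating fib(8).
N(8) = 1 (the initial call).
N(7) = 1 (only fib(8) calls it).
For 1 <= m <= 6: fib(m) is called by fib(m+1) and fib(m+2), so
  N(m) = N(m+1) + N(m+2).
fib(0) is called only by fib(2), so N(0) = N(2).
Walk down from m=8:
  N(8)=1, N(7)=1, N(6)=2, N(5)=3, N(4)=5, N(3)=8, N(2)=13
N(2) = 13
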